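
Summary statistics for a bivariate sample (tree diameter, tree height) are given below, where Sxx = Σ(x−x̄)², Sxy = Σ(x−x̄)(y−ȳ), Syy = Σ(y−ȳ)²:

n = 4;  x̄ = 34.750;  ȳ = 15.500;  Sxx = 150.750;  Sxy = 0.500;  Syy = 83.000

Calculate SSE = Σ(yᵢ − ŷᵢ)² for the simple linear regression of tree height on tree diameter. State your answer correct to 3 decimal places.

82.998

b = Sxy/Sxx = 0.5/150.75 = 0.003317
SSE = Syy − b·Sxy = 83 − 0.003317·0.5 = 82.998342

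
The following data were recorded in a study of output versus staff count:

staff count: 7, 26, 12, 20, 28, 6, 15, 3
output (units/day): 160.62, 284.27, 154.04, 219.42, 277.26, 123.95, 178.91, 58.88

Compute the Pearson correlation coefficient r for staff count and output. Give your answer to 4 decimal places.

n = 8, Σx = 117, Σy = 1457.35, Σxy = 26119.51, Σx² = 2323, Σy² = 306194.0279
Sxx = Σx² − (Σx)²/n = 2323 − 1711.125 = 611.875
Sxy = Σxy − (Σx)(Σy)/n = 26119.51 − 21313.74375 = 4805.76625
Syy = Σy² − (Σy)²/n = 306194.0279 − 265483.627812 = 40710.400087
r = Sxy/√(Sxx·Syy) = 4805.76625/√(24909676.053539) = 4805.76625/4990.959432 = 0.962894

0.9629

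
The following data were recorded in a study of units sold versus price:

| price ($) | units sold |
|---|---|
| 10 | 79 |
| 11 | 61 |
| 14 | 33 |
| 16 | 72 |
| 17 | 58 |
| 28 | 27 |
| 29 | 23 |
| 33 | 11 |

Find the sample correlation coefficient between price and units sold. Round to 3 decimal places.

-0.857

n = 8, Σx = 158, Σy = 364, Σxy = 5847, Σx² = 3676, Σy² = 20978
Sxx = Σx² − (Σx)²/n = 3676 − 3120.5 = 555.5
Sxy = Σxy − (Σx)(Σy)/n = 5847 − 7189 = -1342
Syy = Σy² − (Σy)²/n = 20978 − 16562 = 4416
r = Sxy/√(Sxx·Syy) = -1342/√(2453088) = -1342/1566.233699 = -0.856833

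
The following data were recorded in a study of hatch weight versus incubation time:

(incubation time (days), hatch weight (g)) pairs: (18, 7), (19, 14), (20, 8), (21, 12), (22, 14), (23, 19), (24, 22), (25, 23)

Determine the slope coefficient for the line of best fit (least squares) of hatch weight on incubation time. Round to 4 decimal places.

n = 8, Σx = 172, Σy = 119, Σxy = 2652, Σx² = 3740
Sxx = Σx² − (Σx)²/n = 3740 − 3698 = 42
Sxy = Σxy − (Σx)(Σy)/n = 2652 − 2558.5 = 93.5
b = Sxy/Sxx = 93.5/42 = 2.226190

2.2262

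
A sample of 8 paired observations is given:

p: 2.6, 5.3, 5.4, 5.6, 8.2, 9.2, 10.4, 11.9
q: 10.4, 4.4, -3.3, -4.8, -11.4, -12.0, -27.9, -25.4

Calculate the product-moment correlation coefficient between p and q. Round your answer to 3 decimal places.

n = 8, Σx = 58.6, Σy = -70, Σxy = -790.64, Σx² = 497.02, Σy² = 1858.98
Sxx = Σx² − (Σx)²/n = 497.02 − 429.245 = 67.775
Sxy = Σxy − (Σx)(Σy)/n = -790.64 − (-512.75) = -277.89
Syy = Σy² − (Σy)²/n = 1858.98 − 612.5 = 1246.48
r = Sxy/√(Sxx·Syy) = -277.89/√(84480.182) = -277.89/290.654747 = -0.956083

-0.956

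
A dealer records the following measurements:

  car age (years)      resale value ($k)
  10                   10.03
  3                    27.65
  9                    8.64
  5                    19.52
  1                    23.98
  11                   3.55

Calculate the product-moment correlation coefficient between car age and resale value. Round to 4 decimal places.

-0.9500

n = 6, Σx = 39, Σy = 93.37, Σxy = 421.64, Σx² = 337, Σy² = 1908.4463
Sxx = Σx² − (Σx)²/n = 337 − 253.5 = 83.5
Sxy = Σxy − (Σx)(Σy)/n = 421.64 − 606.905 = -185.265
Syy = Σy² − (Σy)²/n = 1908.4463 − 1452.992817 = 455.453483
r = Sxy/√(Sxx·Syy) = -185.265/√(38030.365858) = -185.265/195.013758 = -0.950010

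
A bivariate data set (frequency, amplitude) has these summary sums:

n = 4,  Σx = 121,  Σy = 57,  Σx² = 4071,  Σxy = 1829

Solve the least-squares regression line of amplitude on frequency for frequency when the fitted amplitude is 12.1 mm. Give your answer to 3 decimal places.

21.819

Sxx = Σx² − (Σx)²/n = 4071 − 3660.25 = 410.75
Sxy = Σxy − (Σx)(Σy)/n = 1829 − 1724.25 = 104.75
b = Sxy/Sxx = 104.75/410.75 = 0.255021
a = ȳ − b·x̄ = 14.25 − 0.255021·30.25 = 6.535606
Set a + b·x = 12.1: x = (12.1 − 6.535606) / 0.255021 = 21.819332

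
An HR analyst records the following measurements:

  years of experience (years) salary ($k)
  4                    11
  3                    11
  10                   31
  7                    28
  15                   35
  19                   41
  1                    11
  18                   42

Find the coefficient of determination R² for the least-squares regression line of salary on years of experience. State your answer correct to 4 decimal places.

n = 8, Σx = 77, Σy = 210, Σxy = 2654, Σx² = 1085, Σy² = 6778
Sxx = Σx² − (Σx)²/n = 1085 − 741.125 = 343.875
Sxy = Σxy − (Σx)(Σy)/n = 2654 − 2021.25 = 632.75
Syy = Σy² − (Σy)²/n = 6778 − 5512.5 = 1265.5
R² = Sxy²/(Sxx·Syy) = (632.75)²/(343.875·1265.5) = 0.920029

0.9200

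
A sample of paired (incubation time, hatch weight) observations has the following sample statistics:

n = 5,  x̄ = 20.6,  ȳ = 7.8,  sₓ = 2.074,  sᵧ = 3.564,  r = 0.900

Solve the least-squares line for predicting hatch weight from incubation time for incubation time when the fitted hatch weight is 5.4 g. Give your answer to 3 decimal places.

19.048

b = r · sᵧ/sₓ = 0.9 · 3.564/2.074 = 1.546577
a = ȳ − b·x̄ = 7.8 − 1.546577·20.6 = -24.059479
Set a + b·x = 5.4: x = (5.4 − (-24.059479)) / 1.546577 = 19.048186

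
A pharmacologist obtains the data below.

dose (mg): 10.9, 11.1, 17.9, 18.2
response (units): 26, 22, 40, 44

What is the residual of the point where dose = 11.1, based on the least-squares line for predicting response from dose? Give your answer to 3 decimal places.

-2.253

n = 4, Σx = 58.1, Σy = 132, Σxy = 2044.4, Σx² = 893.67
Sxx = Σx² − (Σx)²/n = 893.67 − 843.9025 = 49.7675
Sxy = Σxy − (Σx)(Σy)/n = 2044.4 − 1917.3 = 127.1
b = Sxy/Sxx = 127.1/49.7675 = 2.553876
a = ȳ − b·x̄ = 33 − 2.553876·14.525 = -4.095042
ŷ(11.1) = -4.095042 + 2.553876·11.1 = 24.252976
residual = y − ŷ = 22 − 24.252976 = -2.252976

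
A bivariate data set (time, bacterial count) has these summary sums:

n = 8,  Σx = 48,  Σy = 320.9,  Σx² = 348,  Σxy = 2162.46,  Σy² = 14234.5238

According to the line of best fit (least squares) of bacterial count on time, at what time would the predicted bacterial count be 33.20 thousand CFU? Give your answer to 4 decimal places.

4.2504

Sxx = Σx² − (Σx)²/n = 348 − 288 = 60
Sxy = Σxy − (Σx)(Σy)/n = 2162.46 − 1925.4 = 237.06
b = Sxy/Sxx = 237.06/60 = 3.951
a = ȳ − b·x̄ = 40.1125 − 3.951·6 = 16.4065
Set a + b·x = 33.20: x = (33.20 − 16.4065) / 3.951 = 4.250443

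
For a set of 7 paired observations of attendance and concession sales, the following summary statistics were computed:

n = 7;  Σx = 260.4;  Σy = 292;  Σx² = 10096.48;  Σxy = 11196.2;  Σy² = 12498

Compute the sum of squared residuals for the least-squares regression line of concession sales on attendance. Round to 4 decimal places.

45.4011

Sxx = Σx² − (Σx)²/n = 10096.48 − 9686.88 = 409.6
Sxy = Σxy − (Σx)(Σy)/n = 11196.2 − 10862.4 = 333.8
Syy = Σy² − (Σy)²/n = 12498 − 12180.571429 = 317.428571
b = Sxy/Sxx = 333.8/409.6 = 0.814941
SSE = Syy − b·Sxy = 317.428571 − 0.814941·333.8 = 45.401130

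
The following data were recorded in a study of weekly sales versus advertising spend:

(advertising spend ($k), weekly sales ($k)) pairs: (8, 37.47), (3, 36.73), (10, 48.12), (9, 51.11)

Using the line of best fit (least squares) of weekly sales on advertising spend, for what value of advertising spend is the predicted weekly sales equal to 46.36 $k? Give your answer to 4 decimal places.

n = 4, Σx = 30, Σy = 173.43, Σxy = 1351.14, Σx² = 254
Sxx = Σx² − (Σx)²/n = 254 − 225 = 29
Sxy = Σxy − (Σx)(Σy)/n = 1351.14 − 1300.725 = 50.415
b = Sxy/Sxx = 50.415/29 = 1.738448
a = ȳ − b·x̄ = 43.3575 − 1.738448·7.5 = 30.319138
Set a + b·x = 46.36: x = (46.36 − 30.319138) / 1.738448 = 9.227115

9.2271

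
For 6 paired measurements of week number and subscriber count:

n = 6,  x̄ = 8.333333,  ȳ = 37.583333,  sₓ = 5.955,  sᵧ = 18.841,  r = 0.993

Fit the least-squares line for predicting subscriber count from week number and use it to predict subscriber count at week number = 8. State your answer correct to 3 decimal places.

b = r · sᵧ/sₓ = 0.993 · 18.841/5.955 = 3.141749
a = ȳ − b·x̄ = 37.583333 − 3.141749·8.333333 = 11.402096
ŷ(8) = a + b·8 = 11.402096 + 3.141749·8 = 36.536085

36.536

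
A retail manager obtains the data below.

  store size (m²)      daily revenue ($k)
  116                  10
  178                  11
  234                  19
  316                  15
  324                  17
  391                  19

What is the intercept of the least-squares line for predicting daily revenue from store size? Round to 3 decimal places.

7.271

n = 6, Σx = 1559, Σy = 91, Σxy = 25241, Σx² = 457609
Sxx = Σx² − (Σx)²/n = 457609 − 405080.166667 = 52528.833333
Sxy = Σxy − (Σx)(Σy)/n = 25241 − 23644.833333 = 1596.166667
b = Sxy/Sxx = 1596.166667/52528.833333 = 0.030386
a = ȳ − b·x̄ = 15.166667 − 0.030386·259.833333 = 7.271245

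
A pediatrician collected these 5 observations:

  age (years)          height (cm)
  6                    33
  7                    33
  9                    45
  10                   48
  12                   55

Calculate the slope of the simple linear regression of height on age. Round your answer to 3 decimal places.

n = 5, Σx = 44, Σy = 214, Σxy = 1974, Σx² = 410
Sxx = Σx² − (Σx)²/n = 410 − 387.2 = 22.8
Sxy = Σxy − (Σx)(Σy)/n = 1974 − 1883.2 = 90.8
b = Sxy/Sxx = 90.8/22.8 = 3.982456

3.982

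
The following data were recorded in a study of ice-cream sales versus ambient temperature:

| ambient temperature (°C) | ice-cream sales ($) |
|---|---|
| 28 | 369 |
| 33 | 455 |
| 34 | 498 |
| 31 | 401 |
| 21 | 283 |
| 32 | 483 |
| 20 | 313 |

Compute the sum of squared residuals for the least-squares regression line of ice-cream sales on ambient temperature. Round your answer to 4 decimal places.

n = 7, Σx = 199, Σy = 2802, Σxy = 82369, Σx² = 5855, Σy² = 1163338
Sxx = Σx² − (Σx)²/n = 5855 − 5657.285714 = 197.714286
Sxy = Σxy − (Σx)(Σy)/n = 82369 − 79656.857143 = 2712.142857
Syy = Σy² − (Σy)²/n = 1163338 − 1121600.571429 = 41737.428571
b = Sxy/Sxx = 2712.142857/197.714286 = 13.717486
SSE = Syy − b·Sxy = 41737.428571 − 13.717486·2712.142857 = 4533.648121

4533.6481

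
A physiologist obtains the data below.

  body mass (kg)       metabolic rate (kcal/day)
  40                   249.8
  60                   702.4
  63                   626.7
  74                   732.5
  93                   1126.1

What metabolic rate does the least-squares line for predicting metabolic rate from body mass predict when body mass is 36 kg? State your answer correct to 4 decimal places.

n = 5, Σx = 330, Σy = 3437.5, Σxy = 250550.4, Σx² = 23294
Sxx = Σx² − (Σx)²/n = 23294 − 21780 = 1514
Sxy = Σxy − (Σx)(Σy)/n = 250550.4 − 226875 = 23675.4
b = Sxy/Sxx = 23675.4/1514 = 15.637649
a = ȳ − b·x̄ = 687.5 − 15.637649·66 = -344.584808
ŷ(36) = a + b·36 = -344.584808 + 15.637649·36 = 218.370542

218.3705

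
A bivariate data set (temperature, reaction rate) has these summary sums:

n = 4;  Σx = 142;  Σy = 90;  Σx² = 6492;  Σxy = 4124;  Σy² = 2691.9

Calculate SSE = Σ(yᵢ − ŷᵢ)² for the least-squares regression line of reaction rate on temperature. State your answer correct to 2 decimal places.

Sxx = Σx² − (Σx)²/n = 6492 − 5041 = 1451
Sxy = Σxy − (Σx)(Σy)/n = 4124 − 3195 = 929
Syy = Σy² − (Σy)²/n = 2691.9 − 2025 = 666.9
b = Sxy/Sxx = 929/1451 = 0.640248
SSE = Syy − b·Sxy = 666.9 − 0.640248·929 = 72.109511

72.11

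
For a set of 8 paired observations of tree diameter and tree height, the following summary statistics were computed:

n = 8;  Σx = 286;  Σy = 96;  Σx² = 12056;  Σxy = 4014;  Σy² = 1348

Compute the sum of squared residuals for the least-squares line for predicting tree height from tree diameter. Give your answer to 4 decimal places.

Sxx = Σx² − (Σx)²/n = 12056 − 10224.5 = 1831.5
Sxy = Σxy − (Σx)(Σy)/n = 4014 − 3432 = 582
Syy = Σy² − (Σy)²/n = 1348 − 1152 = 196
b = Sxy/Sxx = 582/1831.5 = 0.317772
SSE = Syy − b·Sxy = 196 − 0.317772·582 = 11.056511

11.0565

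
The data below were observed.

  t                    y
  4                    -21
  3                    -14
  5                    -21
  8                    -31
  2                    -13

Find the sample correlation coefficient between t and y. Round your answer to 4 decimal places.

n = 5, Σx = 22, Σy = -100, Σxy = -505, Σx² = 118, Σy² = 2208
Sxx = Σx² − (Σx)²/n = 118 − 96.8 = 21.2
Sxy = Σxy − (Σx)(Σy)/n = -505 − (-440) = -65
Syy = Σy² − (Σy)²/n = 2208 − 2000 = 208
r = Sxy/√(Sxx·Syy) = -65/√(4409.6) = -65/66.404819 = -0.978845

-0.9788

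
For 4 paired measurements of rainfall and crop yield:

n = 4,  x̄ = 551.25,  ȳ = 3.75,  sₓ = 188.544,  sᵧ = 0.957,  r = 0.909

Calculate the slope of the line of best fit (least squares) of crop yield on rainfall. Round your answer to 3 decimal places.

0.005

b = r · sᵧ/sₓ = 0.909 · 0.957/188.544 = 0.004614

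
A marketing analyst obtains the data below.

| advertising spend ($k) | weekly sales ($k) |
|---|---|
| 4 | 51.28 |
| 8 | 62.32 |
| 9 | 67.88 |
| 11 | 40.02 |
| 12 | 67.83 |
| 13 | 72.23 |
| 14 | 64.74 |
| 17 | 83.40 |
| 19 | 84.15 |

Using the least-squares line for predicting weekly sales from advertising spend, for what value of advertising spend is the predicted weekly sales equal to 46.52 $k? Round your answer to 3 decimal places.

3.018

n = 9, Σx = 107, Σy = 593.85, Σxy = 7430.78, Σx² = 1441
Sxx = Σx² − (Σx)²/n = 1441 − 1272.111111 = 168.888889
Sxy = Σxy − (Σx)(Σy)/n = 7430.78 − 7060.216667 = 370.563333
b = Sxy/Sxx = 370.563333/168.888889 = 2.194125
a = ȳ − b·x̄ = 65.983333 − 2.194125·11.888889 = 39.897625
Set a + b·x = 46.52: x = (46.52 − 39.897625) / 2.194125 = 3.018231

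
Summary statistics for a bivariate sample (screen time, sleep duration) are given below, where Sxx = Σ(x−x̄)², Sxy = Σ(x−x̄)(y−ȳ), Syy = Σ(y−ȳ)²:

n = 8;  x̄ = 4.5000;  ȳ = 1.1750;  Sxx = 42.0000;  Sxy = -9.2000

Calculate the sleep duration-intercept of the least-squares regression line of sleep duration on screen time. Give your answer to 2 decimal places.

b = Sxy/Sxx = -9.2/42 = -0.219048
a = ȳ − b·x̄ = 1.175 − (-0.219048)·4.5 = 2.160714

2.16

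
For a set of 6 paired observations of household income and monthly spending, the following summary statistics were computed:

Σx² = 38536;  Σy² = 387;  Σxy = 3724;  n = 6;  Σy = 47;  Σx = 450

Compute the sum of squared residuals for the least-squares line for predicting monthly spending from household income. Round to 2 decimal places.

Sxx = Σx² − (Σx)²/n = 38536 − 33750 = 4786
Sxy = Σxy − (Σx)(Σy)/n = 3724 − 3525 = 199
Syy = Σy² − (Σy)²/n = 387 − 368.166667 = 18.833333
b = Sxy/Sxx = 199/4786 = 0.041580
SSE = Syy − b·Sxy = 18.833333 − 0.041580·199 = 10.558992

10.56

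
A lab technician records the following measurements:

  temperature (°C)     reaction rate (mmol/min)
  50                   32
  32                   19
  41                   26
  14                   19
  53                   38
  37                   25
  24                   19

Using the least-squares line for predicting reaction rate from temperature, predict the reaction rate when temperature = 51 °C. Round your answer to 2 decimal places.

32.67

n = 7, Σx = 251, Σy = 178, Σxy = 6935, Σx² = 10155
Sxx = Σx² − (Σx)²/n = 10155 − 9000.142857 = 1154.857143
Sxy = Σxy − (Σx)(Σy)/n = 6935 − 6382.571429 = 552.428571
b = Sxy/Sxx = 552.428571/1154.857143 = 0.478352
a = ȳ − b·x̄ = 25.428571 − 0.478352·35.857143 = 8.276225
ŷ(51) = a + b·51 = 8.276225 + 0.478352·51 = 32.672192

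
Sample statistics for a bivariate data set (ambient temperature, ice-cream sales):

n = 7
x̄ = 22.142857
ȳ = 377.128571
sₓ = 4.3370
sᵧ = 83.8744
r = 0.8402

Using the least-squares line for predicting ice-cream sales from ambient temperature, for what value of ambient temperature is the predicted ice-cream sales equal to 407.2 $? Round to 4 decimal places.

23.9935

b = r · sᵧ/sₓ = 0.8402 · 83.8744/4.337 = 16.248852
a = ȳ − b·x̄ = 377.128571 − 16.248852·22.142857 = 17.332566
Set a + b·x = 407.2: x = (407.2 − 17.332566) / 16.248852 = 23.993537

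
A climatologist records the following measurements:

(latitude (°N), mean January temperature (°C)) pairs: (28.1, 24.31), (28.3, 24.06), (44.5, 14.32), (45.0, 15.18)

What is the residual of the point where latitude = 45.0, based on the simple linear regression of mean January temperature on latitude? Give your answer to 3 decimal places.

n = 4, Σx = 145.9, Σy = 77.87, Σxy = 2684.349, Σx² = 5595.75
Sxx = Σx² − (Σx)²/n = 5595.75 − 5321.7025 = 274.0475
Sxy = Σxy − (Σx)(Σy)/n = 2684.349 − 2840.30825 = -155.95925
b = Sxy/Sxx = -155.95925/274.0475 = -0.569096
a = ȳ − b·x̄ = 19.4675 − (-0.569096)·36.475 = 40.225265
ŷ(45.0) = 40.225265 + (-0.569096)·45 = 14.615959
residual = y − ŷ = 15.18 − 14.615959 = 0.564041

0.564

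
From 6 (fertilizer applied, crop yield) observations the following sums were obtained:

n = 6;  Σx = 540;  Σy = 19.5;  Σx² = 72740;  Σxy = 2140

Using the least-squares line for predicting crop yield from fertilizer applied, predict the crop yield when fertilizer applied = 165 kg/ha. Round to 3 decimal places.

Sxx = Σx² − (Σx)²/n = 72740 − 48600 = 24140
Sxy = Σxy − (Σx)(Σy)/n = 2140 − 1755 = 385
b = Sxy/Sxx = 385/24140 = 0.015949
a = ȳ − b·x̄ = 3.25 − 0.015949·90 = 1.814623
ŷ(165) = a + b·165 = 1.814623 + 0.015949·165 = 4.446147

4.446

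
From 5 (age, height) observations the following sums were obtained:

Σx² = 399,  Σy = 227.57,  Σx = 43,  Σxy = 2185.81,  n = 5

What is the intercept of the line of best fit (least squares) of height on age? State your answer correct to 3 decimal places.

-21.845

Sxx = Σx² − (Σx)²/n = 399 − 369.8 = 29.2
Sxy = Σxy − (Σx)(Σy)/n = 2185.81 − 1957.102 = 228.708
b = Sxy/Sxx = 228.708/29.2 = 7.832466
a = ȳ − b·x̄ = 45.514 − 7.832466·8.6 = -21.845205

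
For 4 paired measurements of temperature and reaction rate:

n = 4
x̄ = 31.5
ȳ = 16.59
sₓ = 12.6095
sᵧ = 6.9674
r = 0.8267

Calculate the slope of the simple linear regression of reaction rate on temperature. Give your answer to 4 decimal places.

b = r · sᵧ/sₓ = 0.8267 · 6.9674/12.6095 = 0.456794

0.4568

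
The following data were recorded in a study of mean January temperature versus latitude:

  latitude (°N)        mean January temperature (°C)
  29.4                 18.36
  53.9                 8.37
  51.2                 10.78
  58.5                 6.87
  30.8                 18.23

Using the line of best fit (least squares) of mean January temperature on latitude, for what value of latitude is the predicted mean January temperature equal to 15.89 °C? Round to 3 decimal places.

36.293

n = 5, Σx = 223.8, Σy = 62.61, Σxy = 2506.242, Σx² = 10761.9
Sxx = Σx² − (Σx)²/n = 10761.9 − 10017.288 = 744.612
Sxy = Σxy − (Σx)(Σy)/n = 2506.242 − 2802.4236 = -296.1816
b = Sxy/Sxx = -296.1816/744.612 = -0.397766
a = ȳ − b·x̄ = 12.522 − (-0.397766)·44.76 = 30.326022
Set a + b·x = 15.89: x = (15.89 − 30.326022) / (-0.397766) = 36.292718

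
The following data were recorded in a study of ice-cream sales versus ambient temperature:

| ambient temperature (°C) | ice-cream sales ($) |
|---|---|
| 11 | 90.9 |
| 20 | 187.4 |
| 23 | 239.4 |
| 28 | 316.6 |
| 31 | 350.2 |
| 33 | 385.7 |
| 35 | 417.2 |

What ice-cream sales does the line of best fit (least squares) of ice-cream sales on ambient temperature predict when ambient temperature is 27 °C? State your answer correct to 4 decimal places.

299.6817

n = 7, Σx = 181, Σy = 1987.4, Σxy = 57305.2, Σx² = 5109
Sxx = Σx² − (Σx)²/n = 5109 − 4680.142857 = 428.857143
Sxy = Σxy − (Σx)(Σy)/n = 57305.2 − 51388.485714 = 5916.714286
b = Sxy/Sxx = 5916.714286/428.857143 = 13.796469
a = ȳ − b·x̄ = 283.914286 − 13.796469·25.857143 = -72.822985
ŷ(27) = a + b·27 = -72.822985 + 13.796469·27 = 299.681679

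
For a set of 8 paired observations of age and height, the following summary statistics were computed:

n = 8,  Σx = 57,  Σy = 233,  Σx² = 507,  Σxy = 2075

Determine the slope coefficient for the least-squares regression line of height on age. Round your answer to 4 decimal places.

Sxx = Σx² − (Σx)²/n = 507 − 406.125 = 100.875
Sxy = Σxy − (Σx)(Σy)/n = 2075 − 1660.125 = 414.875
b = Sxy/Sxx = 414.875/100.875 = 4.112763

4.1128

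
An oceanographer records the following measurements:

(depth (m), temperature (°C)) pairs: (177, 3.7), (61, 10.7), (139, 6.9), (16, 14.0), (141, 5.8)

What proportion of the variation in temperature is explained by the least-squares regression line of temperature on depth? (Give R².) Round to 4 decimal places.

n = 5, Σx = 534, Σy = 41.1, Σxy = 3308.5, Σx² = 74508, Σy² = 405.43
Sxx = Σx² − (Σx)²/n = 74508 − 57031.2 = 17476.8
Sxy = Σxy − (Σx)(Σy)/n = 3308.5 − 4389.48 = -1080.98
Syy = Σy² − (Σy)²/n = 405.43 − 337.842 = 67.588
R² = Sxy²/(Sxx·Syy) = (-1080.98)²/(17476.8·67.588) = 0.989245

0.9892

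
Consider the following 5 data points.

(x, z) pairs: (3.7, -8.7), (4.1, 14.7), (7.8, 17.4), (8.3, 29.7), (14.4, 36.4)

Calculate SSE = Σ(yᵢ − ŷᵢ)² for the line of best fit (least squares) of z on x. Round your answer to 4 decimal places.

n = 5, Σx = 38.3, Σy = 89.5, Σxy = 934.47, Σx² = 367.59, Σy² = 2801.59
Sxx = Σx² − (Σx)²/n = 367.59 − 293.378 = 74.212
Sxy = Σxy − (Σx)(Σy)/n = 934.47 − 685.57 = 248.9
Syy = Σy² − (Σy)²/n = 2801.59 − 1602.05 = 1199.54
b = Sxy/Sxx = 248.9/74.212 = 3.353905
SSE = Syy − b·Sxy = 1199.54 − 3.353905·248.9 = 364.753038

364.7530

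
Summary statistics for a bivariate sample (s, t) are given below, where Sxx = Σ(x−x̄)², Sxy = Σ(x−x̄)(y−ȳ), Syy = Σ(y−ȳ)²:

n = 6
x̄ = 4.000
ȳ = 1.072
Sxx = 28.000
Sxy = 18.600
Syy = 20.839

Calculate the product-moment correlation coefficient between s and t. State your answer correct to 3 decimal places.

0.770

r = Sxy/√(Sxx·Syy) = 18.6/√(583.492) = 18.6/24.155579 = 0.770008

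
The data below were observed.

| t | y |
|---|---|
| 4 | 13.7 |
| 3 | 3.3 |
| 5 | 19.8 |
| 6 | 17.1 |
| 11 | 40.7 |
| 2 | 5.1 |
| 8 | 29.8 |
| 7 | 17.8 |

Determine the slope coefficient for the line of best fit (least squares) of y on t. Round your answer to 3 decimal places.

4.037

n = 8, Σx = 46, Σy = 147.3, Σxy = 1087.2, Σx² = 324
Sxx = Σx² − (Σx)²/n = 324 − 264.5 = 59.5
Sxy = Σxy − (Σx)(Σy)/n = 1087.2 − 846.975 = 240.225
b = Sxy/Sxx = 240.225/59.5 = 4.037395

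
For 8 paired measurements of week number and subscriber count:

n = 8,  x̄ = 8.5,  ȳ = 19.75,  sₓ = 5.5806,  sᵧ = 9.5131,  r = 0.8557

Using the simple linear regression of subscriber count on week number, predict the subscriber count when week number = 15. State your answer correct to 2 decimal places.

b = r · sᵧ/sₓ = 0.8557 · 9.5131/5.5806 = 1.458689
a = ȳ − b·x̄ = 19.75 − 1.458689·8.5 = 7.351144
ŷ(15) = a + b·15 = 7.351144 + 1.458689·15 = 29.231478

29.23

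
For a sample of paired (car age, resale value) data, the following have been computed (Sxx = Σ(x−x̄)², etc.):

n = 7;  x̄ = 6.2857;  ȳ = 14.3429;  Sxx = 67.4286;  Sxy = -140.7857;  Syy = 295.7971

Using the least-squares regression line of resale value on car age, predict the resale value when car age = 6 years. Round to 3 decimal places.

b = Sxy/Sxx = -140.7857/67.4286 = -2.087923
a = ȳ − b·x̄ = 14.3429 − (-2.087923)·6.2857 = 27.466955
ŷ(6) = a + b·6 = 27.466955 + (-2.087923)·6 = 14.939419

14.939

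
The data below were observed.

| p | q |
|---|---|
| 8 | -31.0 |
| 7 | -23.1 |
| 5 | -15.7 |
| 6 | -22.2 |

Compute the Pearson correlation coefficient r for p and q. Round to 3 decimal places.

n = 4, Σx = 26, Σy = -92, Σxy = -621.4, Σx² = 174, Σy² = 2233.94
Sxx = Σx² − (Σx)²/n = 174 − 169 = 5
Sxy = Σxy − (Σx)(Σy)/n = -621.4 − (-598) = -23.4
Syy = Σy² − (Σy)²/n = 2233.94 − 2116 = 117.94
r = Sxy/√(Sxx·Syy) = -23.4/√(589.7) = -23.4/24.283739 = -0.963608

-0.964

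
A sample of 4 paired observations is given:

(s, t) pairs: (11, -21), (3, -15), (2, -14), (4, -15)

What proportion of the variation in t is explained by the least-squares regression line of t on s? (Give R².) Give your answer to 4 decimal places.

n = 4, Σx = 20, Σy = -65, Σxy = -364, Σx² = 150, Σy² = 1087
Sxx = Σx² − (Σx)²/n = 150 − 100 = 50
Sxy = Σxy − (Σx)(Σy)/n = -364 − (-325) = -39
Syy = Σy² − (Σy)²/n = 1087 − 1056.25 = 30.75
R² = Sxy²/(Sxx·Syy) = (-39)²/(50·30.75) = 0.989268

0.9893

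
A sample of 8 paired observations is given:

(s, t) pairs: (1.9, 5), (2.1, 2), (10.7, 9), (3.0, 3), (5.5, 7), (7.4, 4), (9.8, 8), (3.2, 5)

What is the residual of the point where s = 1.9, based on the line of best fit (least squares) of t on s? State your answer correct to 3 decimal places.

1.590

n = 8, Σx = 43.6, Σy = 43, Σxy = 281.5, Σx² = 322.8
Sxx = Σx² − (Σx)²/n = 322.8 − 237.62 = 85.18
Sxy = Σxy − (Σx)(Σy)/n = 281.5 − 234.35 = 47.15
b = Sxy/Sxx = 47.15/85.18 = 0.553534
a = ȳ − b·x̄ = 5.375 − 0.553534·5.45 = 2.358241
ŷ(1.9) = 2.358241 + 0.553534·1.9 = 3.409955
residual = y − ŷ = 5 − 3.409955 = 1.590045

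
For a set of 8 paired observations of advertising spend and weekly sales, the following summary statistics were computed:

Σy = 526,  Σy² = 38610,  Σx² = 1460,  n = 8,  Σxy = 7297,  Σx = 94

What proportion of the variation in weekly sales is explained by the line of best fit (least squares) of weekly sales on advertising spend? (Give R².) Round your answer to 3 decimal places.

Sxx = Σx² − (Σx)²/n = 1460 − 1104.5 = 355.5
Sxy = Σxy − (Σx)(Σy)/n = 7297 − 6180.5 = 1116.5
Syy = Σy² − (Σy)²/n = 38610 − 34584.5 = 4025.5
R² = Sxy²/(Sxx·Syy) = (1116.5)²/(355.5·4025.5) = 0.871080

0.871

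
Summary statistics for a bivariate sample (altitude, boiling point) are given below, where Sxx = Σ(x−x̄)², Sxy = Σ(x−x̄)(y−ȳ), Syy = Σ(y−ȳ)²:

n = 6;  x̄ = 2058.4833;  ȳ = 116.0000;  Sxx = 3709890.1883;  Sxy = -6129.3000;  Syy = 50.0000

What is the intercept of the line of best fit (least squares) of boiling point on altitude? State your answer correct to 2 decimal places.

119.40

b = Sxy/Sxx = -6129.3/3709890.1883 = -0.001652
a = ȳ − b·x̄ = 116 − (-0.001652)·2058.4833 = 119.400926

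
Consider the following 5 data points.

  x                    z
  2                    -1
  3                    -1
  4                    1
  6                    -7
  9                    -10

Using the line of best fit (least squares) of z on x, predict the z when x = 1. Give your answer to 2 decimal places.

2.15

n = 5, Σx = 24, Σy = -18, Σxy = -133, Σx² = 146
Sxx = Σx² − (Σx)²/n = 146 − 115.2 = 30.8
Sxy = Σxy − (Σx)(Σy)/n = -133 − (-86.4) = -46.6
b = Sxy/Sxx = -46.6/30.8 = -1.512987
a = ȳ − b·x̄ = -3.6 − (-1.512987)·4.8 = 3.662338
ŷ(1) = a + b·1 = 3.662338 + (-1.512987)·1 = 2.149351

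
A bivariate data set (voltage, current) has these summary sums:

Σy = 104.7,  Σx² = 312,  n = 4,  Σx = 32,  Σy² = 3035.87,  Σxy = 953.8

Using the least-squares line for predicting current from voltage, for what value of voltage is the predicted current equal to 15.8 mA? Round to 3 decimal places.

Sxx = Σx² − (Σx)²/n = 312 − 256 = 56
Sxy = Σxy − (Σx)(Σy)/n = 953.8 − 837.6 = 116.2
b = Sxy/Sxx = 116.2/56 = 2.075
a = ȳ − b·x̄ = 26.175 − 2.075·8 = 9.575
Set a + b·x = 15.8: x = (15.8 − 9.575) / 2.075 = 3

3.000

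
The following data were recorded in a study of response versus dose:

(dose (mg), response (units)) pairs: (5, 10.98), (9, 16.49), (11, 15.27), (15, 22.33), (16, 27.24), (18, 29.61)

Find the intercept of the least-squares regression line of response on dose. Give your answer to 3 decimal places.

2.609

n = 6, Σx = 74, Σy = 121.92, Σxy = 1675.05, Σx² = 1032
Sxx = Σx² − (Σx)²/n = 1032 − 912.666667 = 119.333333
Sxy = Σxy − (Σx)(Σy)/n = 1675.05 − 1503.68 = 171.37
b = Sxy/Sxx = 171.37/119.333333 = 1.436061
a = ȳ − b·x̄ = 20.32 − 1.436061·12.333333 = 2.608575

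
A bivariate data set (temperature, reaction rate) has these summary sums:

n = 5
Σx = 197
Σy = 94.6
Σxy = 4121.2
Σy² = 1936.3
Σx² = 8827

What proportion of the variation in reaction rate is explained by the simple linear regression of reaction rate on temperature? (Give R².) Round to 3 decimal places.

Sxx = Σx² − (Σx)²/n = 8827 − 7761.8 = 1065.2
Sxy = Σxy − (Σx)(Σy)/n = 4121.2 − 3727.24 = 393.96
Syy = Σy² − (Σy)²/n = 1936.3 − 1789.832 = 146.468
R² = Sxy²/(Sxx·Syy) = (393.96)²/(1065.2·146.468) = 0.994788

0.995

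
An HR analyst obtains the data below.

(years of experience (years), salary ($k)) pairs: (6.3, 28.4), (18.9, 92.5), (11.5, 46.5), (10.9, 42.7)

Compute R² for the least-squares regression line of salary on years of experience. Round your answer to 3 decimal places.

0.968

n = 4, Σx = 47.6, Σy = 210.1, Σxy = 2927.35, Σx² = 647.96, Σy² = 13348.35
Sxx = Σx² − (Σx)²/n = 647.96 − 566.44 = 81.52
Sxy = Σxy − (Σx)(Σy)/n = 2927.35 − 2500.19 = 427.16
Syy = Σy² − (Σy)²/n = 13348.35 − 11035.5025 = 2312.8475
R² = Sxy²/(Sxx·Syy) = (427.16)²/(81.52·2312.8475) = 0.967765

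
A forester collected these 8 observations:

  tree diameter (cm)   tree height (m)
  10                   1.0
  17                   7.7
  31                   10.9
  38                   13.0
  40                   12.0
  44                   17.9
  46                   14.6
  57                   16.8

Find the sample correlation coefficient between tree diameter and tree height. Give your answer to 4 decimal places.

n = 8, Σx = 283, Σy = 93.9, Σxy = 3869.6, Σx² = 11695, Σy² = 1307.91
Sxx = Σx² − (Σx)²/n = 11695 − 10011.125 = 1683.875
Sxy = Σxy − (Σx)(Σy)/n = 3869.6 − 3321.7125 = 547.8875
Syy = Σy² − (Σy)²/n = 1307.91 − 1102.15125 = 205.75875
r = Sxy/√(Sxx·Syy) = 547.8875/√(346472.015156) = 547.8875/588.618735 = 0.930802

0.9308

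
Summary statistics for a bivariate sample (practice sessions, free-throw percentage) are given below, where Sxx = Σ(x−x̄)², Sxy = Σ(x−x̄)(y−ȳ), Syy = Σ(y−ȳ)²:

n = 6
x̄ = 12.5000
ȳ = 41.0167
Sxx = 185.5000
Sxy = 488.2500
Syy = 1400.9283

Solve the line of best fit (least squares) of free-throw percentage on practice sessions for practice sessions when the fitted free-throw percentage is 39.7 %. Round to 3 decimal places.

12.000

b = Sxy/Sxx = 488.25/185.5 = 2.632075
a = ȳ − b·x̄ = 41.0167 − 2.632075·12.5 = 8.115757
Set a + b·x = 39.7: x = (39.7 − 8.115757) / 2.632075 = 11.999748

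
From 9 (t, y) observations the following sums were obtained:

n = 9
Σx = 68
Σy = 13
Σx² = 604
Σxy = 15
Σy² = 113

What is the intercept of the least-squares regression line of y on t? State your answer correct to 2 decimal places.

8.41

Sxx = Σx² − (Σx)²/n = 604 − 513.777778 = 90.222222
Sxy = Σxy − (Σx)(Σy)/n = 15 − 98.222222 = -83.222222
b = Sxy/Sxx = -83.222222/90.222222 = -0.922414
a = ȳ − b·x̄ = 1.444444 − (-0.922414)·7.555556 = 8.413793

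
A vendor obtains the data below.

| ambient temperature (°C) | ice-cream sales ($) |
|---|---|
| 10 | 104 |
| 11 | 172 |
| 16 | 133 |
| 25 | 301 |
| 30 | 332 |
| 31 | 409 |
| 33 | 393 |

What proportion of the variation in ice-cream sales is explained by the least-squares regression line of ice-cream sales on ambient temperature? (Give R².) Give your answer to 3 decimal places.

n = 7, Σx = 156, Σy = 1844, Σxy = 48193, Σx² = 4052, Σy² = 580644
Sxx = Σx² − (Σx)²/n = 4052 − 3476.571429 = 575.428571
Sxy = Σxy − (Σx)(Σy)/n = 48193 − 41094.857143 = 7098.142857
Syy = Σy² − (Σy)²/n = 580644 − 485762.285714 = 94881.714286
R² = Sxy²/(Sxx·Syy) = (7098.142857)²/(575.428571·94881.714286) = 0.922817

0.923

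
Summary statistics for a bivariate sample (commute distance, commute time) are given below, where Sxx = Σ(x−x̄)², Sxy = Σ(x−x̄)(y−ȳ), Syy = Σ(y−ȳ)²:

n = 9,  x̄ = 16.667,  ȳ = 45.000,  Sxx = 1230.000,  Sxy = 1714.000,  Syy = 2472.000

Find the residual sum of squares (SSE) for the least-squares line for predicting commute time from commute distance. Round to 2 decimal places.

83.55

b = Sxy/Sxx = 1714/1230 = 1.393496
SSE = Syy − b·Sxy = 2472 − 1.393496·1714 = 83.547967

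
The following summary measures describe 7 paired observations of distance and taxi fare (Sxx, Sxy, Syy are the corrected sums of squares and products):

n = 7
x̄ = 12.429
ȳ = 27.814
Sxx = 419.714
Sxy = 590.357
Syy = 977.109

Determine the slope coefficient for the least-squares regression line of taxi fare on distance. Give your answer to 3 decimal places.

1.407

b = Sxy/Sxx = 590.357/419.714 = 1.406570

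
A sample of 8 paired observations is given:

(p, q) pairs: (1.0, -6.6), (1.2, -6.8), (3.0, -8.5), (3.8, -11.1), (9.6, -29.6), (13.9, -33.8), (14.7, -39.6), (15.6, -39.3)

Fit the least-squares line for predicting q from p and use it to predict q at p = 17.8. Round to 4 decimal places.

-45.3979

n = 8, Σx = 62.8, Σy = -175.3, Σxy = -2031.62, Σx² = 770.7
Sxx = Σx² − (Σx)²/n = 770.7 − 492.98 = 277.72
Sxy = Σxy − (Σx)(Σy)/n = -2031.62 − (-1376.105) = -655.515
b = Sxy/Sxx = -655.515/277.72 = -2.360345
a = ȳ − b·x̄ = -21.9125 − (-2.360345)·7.85 = -3.383792
ŷ(17.8) = a + b·17.8 = -3.383792 + (-2.360345)·17.8 = -45.397932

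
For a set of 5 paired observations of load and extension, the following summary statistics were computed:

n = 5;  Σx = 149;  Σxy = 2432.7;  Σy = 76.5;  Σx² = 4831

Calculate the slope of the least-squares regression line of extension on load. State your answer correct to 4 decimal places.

0.3915

Sxx = Σx² − (Σx)²/n = 4831 − 4440.2 = 390.8
Sxy = Σxy − (Σx)(Σy)/n = 2432.7 − 2279.7 = 153
b = Sxy/Sxx = 153/390.8 = 0.391505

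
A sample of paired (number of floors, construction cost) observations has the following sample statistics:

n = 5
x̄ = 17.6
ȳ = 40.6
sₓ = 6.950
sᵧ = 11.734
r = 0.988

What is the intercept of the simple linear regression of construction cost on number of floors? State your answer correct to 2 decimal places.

b = r · sᵧ/sₓ = 0.988 · 11.734/6.95 = 1.668085
a = ȳ − b·x̄ = 40.6 − 1.668085·17.6 = 11.241701

11.24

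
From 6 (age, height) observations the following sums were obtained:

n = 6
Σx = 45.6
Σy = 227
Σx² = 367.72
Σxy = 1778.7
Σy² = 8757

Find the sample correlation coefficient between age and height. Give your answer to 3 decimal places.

0.895

Sxx = Σx² − (Σx)²/n = 367.72 − 346.56 = 21.16
Sxy = Σxy − (Σx)(Σy)/n = 1778.7 − 1725.2 = 53.5
Syy = Σy² − (Σy)²/n = 8757 − 8588.166667 = 168.833333
r = Sxy/√(Sxx·Syy) = 53.5/√(3572.513333) = 53.5/59.770506 = 0.895090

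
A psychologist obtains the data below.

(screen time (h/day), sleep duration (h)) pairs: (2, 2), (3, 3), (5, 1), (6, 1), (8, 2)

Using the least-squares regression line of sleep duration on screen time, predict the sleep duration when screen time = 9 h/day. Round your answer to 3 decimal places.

1.211

n = 5, Σx = 24, Σy = 9, Σxy = 40, Σx² = 138
Sxx = Σx² − (Σx)²/n = 138 − 115.2 = 22.8
Sxy = Σxy − (Σx)(Σy)/n = 40 − 43.2 = -3.2
b = Sxy/Sxx = -3.2/22.8 = -0.140351
a = ȳ − b·x̄ = 1.8 − (-0.140351)·4.8 = 2.473684
ŷ(9) = a + b·9 = 2.473684 + (-0.140351)·9 = 1.210526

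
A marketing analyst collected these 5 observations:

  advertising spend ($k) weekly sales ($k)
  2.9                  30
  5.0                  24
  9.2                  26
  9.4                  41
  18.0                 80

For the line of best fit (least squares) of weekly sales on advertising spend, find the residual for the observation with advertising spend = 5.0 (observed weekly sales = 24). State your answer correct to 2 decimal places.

n = 5, Σx = 44.5, Σy = 201, Σxy = 2271.6, Σx² = 530.41
Sxx = Σx² − (Σx)²/n = 530.41 − 396.05 = 134.36
Sxy = Σxy − (Σx)(Σy)/n = 2271.6 − 1788.9 = 482.7
b = Sxy/Sxx = 482.7/134.36 = 3.592587
a = ȳ − b·x̄ = 40.2 − 3.592587·8.9 = 8.225975
ŷ(5.0) = 8.225975 + 3.592587·5 = 26.188910
residual = y − ŷ = 24 − 26.188910 = -2.188910

-2.19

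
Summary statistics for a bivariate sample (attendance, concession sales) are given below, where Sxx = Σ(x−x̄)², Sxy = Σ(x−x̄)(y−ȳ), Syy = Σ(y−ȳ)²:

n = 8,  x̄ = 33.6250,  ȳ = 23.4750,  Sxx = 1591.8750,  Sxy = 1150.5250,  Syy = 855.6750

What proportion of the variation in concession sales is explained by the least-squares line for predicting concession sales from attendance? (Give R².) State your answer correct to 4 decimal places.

0.9718

R² = Sxy²/(Sxx·Syy) = (1150.525)²/(1591.875·855.675) = 0.971794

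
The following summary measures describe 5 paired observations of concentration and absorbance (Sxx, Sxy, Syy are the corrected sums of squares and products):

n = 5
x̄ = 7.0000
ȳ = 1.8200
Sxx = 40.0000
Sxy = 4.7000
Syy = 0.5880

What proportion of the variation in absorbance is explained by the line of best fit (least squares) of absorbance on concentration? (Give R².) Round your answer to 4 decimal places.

0.9392

R² = Sxy²/(Sxx·Syy) = (4.7)²/(40·0.588) = 0.939201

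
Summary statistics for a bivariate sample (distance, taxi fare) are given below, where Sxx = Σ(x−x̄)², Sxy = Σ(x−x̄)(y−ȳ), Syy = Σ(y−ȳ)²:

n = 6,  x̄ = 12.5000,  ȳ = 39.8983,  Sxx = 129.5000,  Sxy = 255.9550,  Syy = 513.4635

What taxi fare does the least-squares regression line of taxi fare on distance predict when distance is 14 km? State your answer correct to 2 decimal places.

42.86

b = Sxy/Sxx = 255.955/129.5 = 1.976486
a = ȳ − b·x̄ = 39.8983 − 1.976486·12.5 = 15.192219
ŷ(14) = a + b·14 = 15.192219 + 1.976486·14 = 42.863030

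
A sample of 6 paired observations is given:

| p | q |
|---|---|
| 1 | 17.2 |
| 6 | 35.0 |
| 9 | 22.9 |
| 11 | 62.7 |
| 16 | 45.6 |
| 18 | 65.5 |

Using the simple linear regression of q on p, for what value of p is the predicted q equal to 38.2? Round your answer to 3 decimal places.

n = 6, Σx = 61, Σy = 248.9, Σxy = 3031.6, Σx² = 819
Sxx = Σx² − (Σx)²/n = 819 − 620.166667 = 198.833333
Sxy = Σxy − (Σx)(Σy)/n = 3031.6 − 2530.483333 = 501.116667
b = Sxy/Sxx = 501.116667/198.833333 = 2.520285
a = ȳ − b·x̄ = 41.483333 − 2.520285·10.166667 = 15.860436
Set a + b·x = 38.2: x = (38.2 − 15.860436) / 2.520285 = 8.863904

8.864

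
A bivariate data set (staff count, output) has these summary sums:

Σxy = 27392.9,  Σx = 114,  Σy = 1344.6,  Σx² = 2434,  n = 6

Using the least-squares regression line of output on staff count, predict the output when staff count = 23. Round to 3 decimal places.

Sxx = Σx² − (Σx)²/n = 2434 − 2166 = 268
Sxy = Σxy − (Σx)(Σy)/n = 27392.9 − 25547.4 = 1845.5
b = Sxy/Sxx = 1845.5/268 = 6.886194
a = ȳ − b·x̄ = 224.1 − 6.886194·19 = 93.262313
ŷ(23) = a + b·23 = 93.262313 + 6.886194·23 = 251.644776

251.645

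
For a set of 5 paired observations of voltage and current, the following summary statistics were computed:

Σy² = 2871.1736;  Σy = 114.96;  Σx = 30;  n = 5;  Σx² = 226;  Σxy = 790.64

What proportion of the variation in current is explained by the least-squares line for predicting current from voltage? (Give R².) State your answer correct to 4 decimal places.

Sxx = Σx² − (Σx)²/n = 226 − 180 = 46
Sxy = Σxy − (Σx)(Σy)/n = 790.64 − 689.76 = 100.88
Syy = Σy² − (Σy)²/n = 2871.1736 − 2643.16032 = 228.01328
R² = Sxy²/(Sxx·Syy) = (100.88)²/(46·228.01328) = 0.970269

0.9703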